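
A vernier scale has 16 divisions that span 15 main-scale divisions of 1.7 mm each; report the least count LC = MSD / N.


LC = MSD / n_div
= 1.7 / 16
= 0.1062

0.1062


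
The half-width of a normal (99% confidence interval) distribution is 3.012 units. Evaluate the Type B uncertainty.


u_B = half_width / 2.576
u_B = 3.012 / 2.576
u_B = 1.1693

1.1693


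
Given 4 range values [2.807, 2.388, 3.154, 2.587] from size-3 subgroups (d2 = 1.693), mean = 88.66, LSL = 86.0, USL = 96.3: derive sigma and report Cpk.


R_bar = (2.807 + 2.388 + 3.154 + 2.587) / 4 = 2.734
sigma = R_bar / d2 = 2.734 / 1.693 = 1.6148848
Cp = (USL - LSL)/(6*sigma) = (96.3 - 86.0)/(6*1.6148848) = 1.0630
Cpu = (96.3 - 88.66)/(3*1.6148848) = 1.5770
Cpl = (88.66 - 86.0)/(3*1.6148848) = 0.5491
Cpk = min(Cpu, Cpl) = 0.5491

0.5491


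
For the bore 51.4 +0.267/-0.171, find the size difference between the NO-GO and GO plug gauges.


GO = nominal - lower_tol (smallest hole = maximum material condition)
GO = 51.4 - 0.171 = 51.229
NO-GO = nominal + upper_tol (largest hole = least material condition)
NO-GO = 51.4 + 0.267 = 51.667
spread = NO-GO - GO = 51.667 - 51.229 = 0.4380

0.4380


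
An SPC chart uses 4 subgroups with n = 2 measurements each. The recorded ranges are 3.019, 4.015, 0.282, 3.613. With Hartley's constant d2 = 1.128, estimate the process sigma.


R_bar = (3.019 + 4.015 + 0.282 + 3.613) / 4
R_bar = 10.929 / 4 = 2.73225
sigma_hat = R_bar / d2 = 2.73225 / 1.128 = 2.4222

2.4222


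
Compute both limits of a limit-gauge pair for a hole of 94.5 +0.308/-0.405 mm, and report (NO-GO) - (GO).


GO = nominal - lower_tol (smallest hole = maximum material condition)
GO = 94.5 - 0.405 = 94.095
NO-GO = nominal + upper_tol (largest hole = least material condition)
NO-GO = 94.5 + 0.308 = 94.808
spread = NO-GO - GO = 94.808 - 94.095 = 0.7130

0.7130


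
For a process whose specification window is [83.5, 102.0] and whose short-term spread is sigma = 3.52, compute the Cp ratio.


Cp = (USL - LSL) / (6 * sigma)
= (102.0 - 83.5) / (6 * 3.52)
= 18.5000 / 21.1200
= 0.8759

0.8759


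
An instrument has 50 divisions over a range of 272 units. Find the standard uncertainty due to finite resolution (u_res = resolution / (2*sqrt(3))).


resolution = range / divisions
resolution = 272 / 50 = 5.44
u_res = resolution / (2*sqrt(3))
u_res = 5.44 / 3.4641016
u_res = 1.5704

1.5704


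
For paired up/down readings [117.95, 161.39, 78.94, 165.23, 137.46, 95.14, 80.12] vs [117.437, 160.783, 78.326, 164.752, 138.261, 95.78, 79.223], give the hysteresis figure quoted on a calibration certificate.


|117.95 - 117.437| = 0.5130
|161.39 - 160.783| = 0.6070
|78.94 - 78.326| = 0.6140
|165.23 - 164.752| = 0.4780
|137.46 - 138.261| = 0.8010
|95.14 - 95.78| = 0.6400
|80.12 - 79.223| = 0.8970
hysteresis = max(diffs) = 0.8970

0.8970


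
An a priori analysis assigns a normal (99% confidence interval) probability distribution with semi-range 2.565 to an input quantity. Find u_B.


u_B = half_width / 2.576
u_B = 2.565 / 2.576
u_B = 0.9957

0.9957


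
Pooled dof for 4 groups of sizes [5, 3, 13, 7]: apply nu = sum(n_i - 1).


nu = sum_i (n_i - 1)
nu = ((5 - 1) + (3 - 1) + (13 - 1) + (7 - 1))
nu = 4 + 2 + 12 + 6
nu = 24

24


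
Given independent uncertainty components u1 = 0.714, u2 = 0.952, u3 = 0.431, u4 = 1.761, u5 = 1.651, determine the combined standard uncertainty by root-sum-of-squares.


uc = sqrt(0.714^2 + 0.952^2 + 0.431^2 + 1.761^2 + 1.651^2)
uc = sqrt(7.428783)
uc = 2.7256

2.7256


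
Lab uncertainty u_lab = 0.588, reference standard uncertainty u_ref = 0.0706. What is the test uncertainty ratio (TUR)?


TUR = u_lab / u_ref
= 0.588 / 0.0706
= 8.3286

8.3286


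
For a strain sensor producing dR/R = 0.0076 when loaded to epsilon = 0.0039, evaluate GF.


GF = (dR/R) / epsilon
= 0.0076 / 0.0039
= 1.9487

1.9487


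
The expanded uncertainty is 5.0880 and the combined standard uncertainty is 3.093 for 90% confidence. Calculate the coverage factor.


k = U / uc
k = 5.0880 / 3.093
k = 1.645

1.645


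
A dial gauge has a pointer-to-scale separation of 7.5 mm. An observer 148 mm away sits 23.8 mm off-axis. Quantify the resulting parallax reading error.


error = h * offset / d
= 7.5 * 23.8 / 148
= 1.2061

1.2061


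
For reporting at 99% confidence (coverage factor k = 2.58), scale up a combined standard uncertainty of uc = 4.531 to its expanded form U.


U = k * uc
U = 2.58 * 4.531
U = 11.6900

11.6900


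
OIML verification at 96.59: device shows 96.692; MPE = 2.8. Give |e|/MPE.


e = indication - reference = 96.692 - 96.59 = 0.1020
|e| = 0.1020
ratio = |e| / MPE = 0.1020 / 2.8
ratio = 0.0364

0.0364


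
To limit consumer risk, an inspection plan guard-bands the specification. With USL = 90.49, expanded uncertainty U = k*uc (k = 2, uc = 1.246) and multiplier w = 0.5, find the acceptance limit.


U = k * uc = 2 * 1.246 = 2.492
guard band g = w * U = 0.5 * 2.492 = 1.246
AL = USL - g = 90.49 - 1.246
AL = 89.2440

89.2440


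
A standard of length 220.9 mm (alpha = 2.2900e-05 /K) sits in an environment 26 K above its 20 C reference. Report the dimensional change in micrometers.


dL = L * alpha * dT
= 220.9 * 2.2900e-05 * 26
= 0.1315239 mm
dL_um = 0.1315239 * 1000 = 131.5239 um

131.5239


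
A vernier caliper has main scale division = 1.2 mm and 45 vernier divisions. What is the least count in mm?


LC = MSD / n_div
= 1.2 / 45
= 0.0267

0.0267


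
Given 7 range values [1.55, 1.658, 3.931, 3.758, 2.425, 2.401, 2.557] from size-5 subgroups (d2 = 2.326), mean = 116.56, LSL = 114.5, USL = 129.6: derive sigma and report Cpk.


R_bar = (1.55 + 1.658 + 3.931 + 3.758 + 2.425 + 2.401 + 2.557) / 7 = 2.6114286
sigma = R_bar / d2 = 2.6114286 / 2.326 = 1.1227122
Cp = (USL - LSL)/(6*sigma) = (129.6 - 114.5)/(6*1.1227122) = 2.2416
Cpu = (129.6 - 116.56)/(3*1.1227122) = 3.8716
Cpl = (116.56 - 114.5)/(3*1.1227122) = 0.6116
Cpk = min(Cpu, Cpl) = 0.6116

0.6116


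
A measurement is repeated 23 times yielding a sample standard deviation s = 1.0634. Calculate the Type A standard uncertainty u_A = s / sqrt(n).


u_A = s / sqrt(n)
u_A = 1.0634 / sqrt(23)
u_A = 1.0634 / 4.7958315
u_A = 0.2217

0.2217


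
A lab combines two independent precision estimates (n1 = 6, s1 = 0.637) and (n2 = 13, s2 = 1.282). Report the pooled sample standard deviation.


s_p = sqrt(((n1-1)*s1^2 + (n2-1)*s2^2) / (n1+n2-2))
numerator = (6-1)*0.637^2 + (13-1)*1.282^2 = 2.028845 + 19.722288 = 21.751133
denominator = 6 + 13 - 2 = 17
s_p^2 = 21.751133 / 17 = 1.2794784
s_p = sqrt(1.2794784) = 1.1311

1.1311


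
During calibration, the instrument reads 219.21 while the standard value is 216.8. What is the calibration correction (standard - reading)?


Correction = standard - reading
= 216.8 - 219.21
= -2.4100

-2.4100


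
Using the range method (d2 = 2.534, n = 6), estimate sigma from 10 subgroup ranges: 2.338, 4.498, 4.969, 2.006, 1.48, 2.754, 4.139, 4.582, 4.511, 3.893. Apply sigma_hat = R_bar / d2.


R_bar = (2.338 + 4.498 + 4.969 + 2.006 + 1.48 + 2.754 + 4.139 + 4.582 + 4.511 + 3.893) / 10
R_bar = 35.17 / 10 = 3.517
sigma_hat = R_bar / d2 = 3.517 / 2.534 = 1.3879

1.3879


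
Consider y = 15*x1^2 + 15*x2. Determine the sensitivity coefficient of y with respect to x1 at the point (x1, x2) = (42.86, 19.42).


y = 15*x1^2 + 15*x2
dy/dx1 = 2*15*x1
Evaluate at x1 = 42.86: c1 = 30 * 42.86
c1 = 1285.8000

1285.8000


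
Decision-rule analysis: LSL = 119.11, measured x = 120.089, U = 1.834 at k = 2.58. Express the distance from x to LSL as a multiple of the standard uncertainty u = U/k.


u = U / k = 1.834 / 2.58 = 0.71085271
margin = |LSL - x| = |119.11 - 120.089| = 0.979
z = margin / u = 0.979 / 0.71085271
z = 1.3772

1.3772


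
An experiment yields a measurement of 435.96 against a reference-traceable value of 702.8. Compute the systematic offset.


Systematic error = measured - true
= 435.96 - 702.8
= -266.8400

-266.8400


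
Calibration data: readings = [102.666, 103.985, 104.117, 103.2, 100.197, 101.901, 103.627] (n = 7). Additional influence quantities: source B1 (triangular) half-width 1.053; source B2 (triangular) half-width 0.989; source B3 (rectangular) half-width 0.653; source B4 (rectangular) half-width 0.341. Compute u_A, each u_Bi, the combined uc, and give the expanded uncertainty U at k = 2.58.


mean = (102.666 + 103.985 + 104.117 + 103.2 + 100.197 + 101.901 + 103.627) / 7 = 102.8132857
s = sqrt(sum((x - mean)^2)/(n-1)) = 1.3894347
u_A = s / sqrt(n) = 1.3894347 / sqrt(7) = 0.52515695
u_B1 = 1.053 / sqrt(6) = 0.42988545
u_B2 = 0.989 / sqrt(6) = 0.40375756
u_B3 = 0.653 / sqrt(3) = 0.37700973
u_B4 = 0.341 / sqrt(3) = 0.19687644
uc = sqrt(0.52515695^2 + 0.42988545^2 + 0.40375756^2 + 0.37700973^2 + 0.19687644^2) = 0.89694379
U = k * uc = 2.58 * 0.89694379
U = 2.3141

2.3141


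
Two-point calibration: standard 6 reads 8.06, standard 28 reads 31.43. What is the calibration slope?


slope = (y2 - y1) / (x2 - x1)
= (31.43 - 8.06) / (28 - 6)
= 23.3700 / 22
= 1.0623

1.0623


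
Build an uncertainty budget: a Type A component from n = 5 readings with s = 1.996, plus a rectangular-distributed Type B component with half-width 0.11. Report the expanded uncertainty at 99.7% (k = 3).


u_A = s / sqrt(n) = 1.996 / sqrt(5) = 0.89263834
u_B = half_width / sqrt(3) = 0.11 / sqrt(3) = 0.06350853
uc = sqrt(u_A^2 + u_B^2) = sqrt(0.89263834^2 + 0.06350853^2) = 0.89489471
U = k * uc = 3 * 0.89489471
U = 2.6847

2.6847


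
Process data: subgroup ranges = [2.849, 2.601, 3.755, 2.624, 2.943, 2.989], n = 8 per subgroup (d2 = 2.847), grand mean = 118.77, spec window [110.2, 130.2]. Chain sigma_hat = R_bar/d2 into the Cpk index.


R_bar = (2.849 + 2.601 + 3.755 + 2.624 + 2.943 + 2.989) / 6 = 2.9601667
sigma = R_bar / d2 = 2.9601667 / 2.847 = 1.0397495
Cp = (USL - LSL)/(6*sigma) = (130.2 - 110.2)/(6*1.0397495) = 3.2059
Cpu = (130.2 - 118.77)/(3*1.0397495) = 3.6643
Cpl = (118.77 - 110.2)/(3*1.0397495) = 2.7475
Cpk = min(Cpu, Cpl) = 2.7475

2.7475


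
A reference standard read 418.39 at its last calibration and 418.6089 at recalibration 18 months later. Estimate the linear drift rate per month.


rate = (v2 - v1) / months
= (418.6089 - 418.39) / 18
= 0.2189 / 18
= 0.0122

0.0122


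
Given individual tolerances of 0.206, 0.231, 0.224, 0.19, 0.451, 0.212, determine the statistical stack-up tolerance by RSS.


RSS = sqrt(0.206^2 + 0.231^2 + 0.224^2 + 0.19^2 + 0.451^2 + 0.212^2)
= sqrt(0.430418)
= 0.6561

0.6561


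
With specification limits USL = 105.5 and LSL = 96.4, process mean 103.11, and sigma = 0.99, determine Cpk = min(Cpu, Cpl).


Cpu = (USL - mean) / (3*sigma) = (105.5 - 103.11) / (3*0.99) = 0.8047
Cpl = (mean - LSL) / (3*sigma) = (103.11 - 96.4) / (3*0.99) = 2.2593
Cpk = min(Cpu, Cpl) = 0.8047

0.8047


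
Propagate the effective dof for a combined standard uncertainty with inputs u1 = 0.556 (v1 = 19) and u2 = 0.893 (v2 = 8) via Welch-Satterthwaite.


uc = sqrt(u1^2 + u2^2) = sqrt(0.556^2 + 0.893^2) = 1.0519434
v_eff = uc^4 / (u1^4/v1 + u2^4/v2)
= 1.0519434^4 / (0.556^4/19 + 0.893^4/8)
= 1.2245302 / 0.084520354
v_eff = 14.4880

14.4880


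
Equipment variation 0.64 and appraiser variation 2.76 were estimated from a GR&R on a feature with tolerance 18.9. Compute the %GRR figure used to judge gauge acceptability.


GRR = sqrt(EV^2 + AV^2) = sqrt(0.64^2 + 2.76^2) = 2.8332314
%GRR = GRR / tol * 100 = 2.8332314 / 18.9 * 100
%GRR = 14.9906

14.9906


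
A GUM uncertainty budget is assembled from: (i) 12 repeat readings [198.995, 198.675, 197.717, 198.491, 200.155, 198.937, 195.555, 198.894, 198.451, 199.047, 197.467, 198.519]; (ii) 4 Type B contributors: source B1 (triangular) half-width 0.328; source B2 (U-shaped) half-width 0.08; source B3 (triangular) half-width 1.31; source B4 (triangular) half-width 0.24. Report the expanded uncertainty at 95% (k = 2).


mean = (198.995 + 198.675 + 197.717 + 198.491 + 200.155 + 198.937 + 195.555 + 198.894 + 198.451 + 199.047 + 197.467 + 198.519) / 12 = 198.4085833
s = sqrt(sum((x - mean)^2)/(n-1)) = 1.1247566
u_A = s / sqrt(n) = 1.1247566 / sqrt(12) = 0.32468926
u_B1 = 0.328 / sqrt(6) = 0.13390544
u_B2 = 0.08 / sqrt(2) = 0.056568542
u_B3 = 1.31 / sqrt(6) = 0.53480526
u_B4 = 0.24 / sqrt(6) = 0.09797959
uc = sqrt(0.32468926^2 + 0.13390544^2 + 0.056568542^2 + 0.53480526^2 + 0.09797959^2) = 0.64974645
U = k * uc = 2 * 0.64974645
U = 1.2995

1.2995


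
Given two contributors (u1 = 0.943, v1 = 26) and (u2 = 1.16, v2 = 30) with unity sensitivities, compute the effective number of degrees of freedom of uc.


uc = sqrt(u1^2 + u2^2) = sqrt(0.943^2 + 1.16^2) = 1.4949411
v_eff = uc^4 / (u1^4/v1 + u2^4/v2)
= 1.4949411^4 / (0.943^4/26 + 1.16^4/30)
= 4.9945496 / 0.090768637
v_eff = 55.0251

55.0251


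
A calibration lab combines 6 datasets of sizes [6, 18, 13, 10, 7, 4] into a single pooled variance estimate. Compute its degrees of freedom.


nu = sum_i (n_i - 1)
nu = ((6 - 1) + (18 - 1) + (13 - 1) + (10 - 1) + (7 - 1) + (4 - 1))
nu = 5 + 17 + 12 + 9 + 6 + 3
nu = 52

52


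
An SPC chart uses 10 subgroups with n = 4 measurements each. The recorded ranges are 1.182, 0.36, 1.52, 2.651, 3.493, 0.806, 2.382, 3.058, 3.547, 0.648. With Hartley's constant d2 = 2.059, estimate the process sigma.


R_bar = (1.182 + 0.36 + 1.52 + 2.651 + 3.493 + 0.806 + 2.382 + 3.058 + 3.547 + 0.648) / 10
R_bar = 19.647 / 10 = 1.9647
sigma_hat = R_bar / d2 = 1.9647 / 2.059 = 0.9542

0.9542


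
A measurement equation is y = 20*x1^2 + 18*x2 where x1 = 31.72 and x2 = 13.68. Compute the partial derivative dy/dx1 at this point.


y = 20*x1^2 + 18*x2
dy/dx1 = 2*20*x1
Evaluate at x1 = 31.72: c1 = 40 * 31.72
c1 = 1268.8000

1268.8000


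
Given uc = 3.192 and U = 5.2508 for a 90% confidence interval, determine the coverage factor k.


k = U / uc
k = 5.2508 / 3.192
k = 1.645

1.645


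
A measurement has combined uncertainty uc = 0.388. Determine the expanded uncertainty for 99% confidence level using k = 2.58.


U = k * uc
U = 2.58 * 0.388
U = 1.0010

1.0010


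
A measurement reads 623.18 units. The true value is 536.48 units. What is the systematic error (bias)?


Systematic error = measured - true
= 623.18 - 536.48
= 86.7000

86.7000


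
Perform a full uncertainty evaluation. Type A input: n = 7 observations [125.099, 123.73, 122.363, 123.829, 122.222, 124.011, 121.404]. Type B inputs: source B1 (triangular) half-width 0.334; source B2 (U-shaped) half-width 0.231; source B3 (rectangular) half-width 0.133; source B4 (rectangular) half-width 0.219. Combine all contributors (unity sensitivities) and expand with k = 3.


mean = (125.099 + 123.73 + 122.363 + 123.829 + 122.222 + 124.011 + 121.404) / 7 = 123.2368571
s = sqrt(sum((x - mean)^2)/(n-1)) = 1.2789073
u_A = s / sqrt(n) = 1.2789073 / sqrt(7) = 0.48338152
u_B1 = 0.334 / sqrt(6) = 0.13635493
u_B2 = 0.231 / sqrt(2) = 0.16334167
u_B3 = 0.133 / sqrt(3) = 0.076787586
u_B4 = 0.219 / sqrt(3) = 0.12643971
uc = sqrt(0.48338152^2 + 0.13635493^2 + 0.16334167^2 + 0.076787586^2 + 0.12643971^2) = 0.54846531
U = k * uc = 3 * 0.54846531
U = 1.6454

1.6454


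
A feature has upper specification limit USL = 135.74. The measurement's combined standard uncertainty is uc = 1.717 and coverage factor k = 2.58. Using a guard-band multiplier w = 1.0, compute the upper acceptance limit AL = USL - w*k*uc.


U = k * uc = 2.58 * 1.717 = 4.42986
guard band g = w * U = 1.0 * 4.42986 = 4.42986
AL = USL - g = 135.74 - 4.42986
AL = 131.3101

131.3101


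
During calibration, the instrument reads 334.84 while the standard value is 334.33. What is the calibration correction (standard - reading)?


Correction = standard - reading
= 334.33 - 334.84
= -0.5100

-0.5100


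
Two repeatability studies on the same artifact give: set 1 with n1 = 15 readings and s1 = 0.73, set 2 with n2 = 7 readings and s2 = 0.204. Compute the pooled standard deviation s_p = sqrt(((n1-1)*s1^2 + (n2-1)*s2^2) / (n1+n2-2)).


s_p = sqrt(((n1-1)*s1^2 + (n2-1)*s2^2) / (n1+n2-2))
numerator = (15-1)*0.73^2 + (7-1)*0.204^2 = 7.4606 + 0.249696 = 7.710296
denominator = 15 + 7 - 2 = 20
s_p^2 = 7.710296 / 20 = 0.3855148
s_p = sqrt(0.3855148) = 0.6209

0.6209


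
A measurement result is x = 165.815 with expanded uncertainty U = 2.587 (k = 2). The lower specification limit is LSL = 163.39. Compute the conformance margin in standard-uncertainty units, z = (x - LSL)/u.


u = U / k = 2.587 / 2 = 1.2935
margin = |LSL - x| = |163.39 - 165.815| = 2.425
z = margin / u = 2.425 / 1.2935
z = 1.8748

1.8748


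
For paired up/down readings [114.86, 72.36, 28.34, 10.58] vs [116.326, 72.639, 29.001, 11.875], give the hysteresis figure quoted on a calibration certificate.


|114.86 - 116.326| = 1.4660
|72.36 - 72.639| = 0.2790
|28.34 - 29.001| = 0.6610
|10.58 - 11.875| = 1.2950
hysteresis = max(diffs) = 1.4660

1.4660


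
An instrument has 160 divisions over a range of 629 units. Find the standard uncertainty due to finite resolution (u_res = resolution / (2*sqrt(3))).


resolution = range / divisions
resolution = 629 / 160 = 3.93125
u_res = resolution / (2*sqrt(3))
u_res = 3.93125 / 3.4641016
u_res = 1.1349

1.1349


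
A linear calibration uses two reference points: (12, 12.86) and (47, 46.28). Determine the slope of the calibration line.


slope = (y2 - y1) / (x2 - x1)
= (46.28 - 12.86) / (47 - 12)
= 33.4200 / 35
= 0.9549

0.9549


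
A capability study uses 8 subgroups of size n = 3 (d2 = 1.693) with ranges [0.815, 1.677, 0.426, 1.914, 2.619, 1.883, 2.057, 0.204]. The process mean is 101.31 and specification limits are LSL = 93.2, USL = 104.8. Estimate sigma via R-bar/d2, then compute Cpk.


R_bar = (0.815 + 1.677 + 0.426 + 1.914 + 2.619 + 1.883 + 2.057 + 0.204) / 8 = 1.449375
sigma = R_bar / d2 = 1.449375 / 1.693 = 0.85609864
Cp = (USL - LSL)/(6*sigma) = (104.8 - 93.2)/(6*0.85609864) = 2.2583
Cpu = (104.8 - 101.31)/(3*0.85609864) = 1.3589
Cpl = (101.31 - 93.2)/(3*0.85609864) = 3.1577
Cpk = min(Cpu, Cpl) = 1.3589

1.3589


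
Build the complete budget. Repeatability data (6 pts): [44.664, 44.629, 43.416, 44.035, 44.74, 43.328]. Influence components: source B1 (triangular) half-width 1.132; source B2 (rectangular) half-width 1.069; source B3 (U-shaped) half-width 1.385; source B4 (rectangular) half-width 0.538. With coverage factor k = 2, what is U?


mean = (44.664 + 44.629 + 43.416 + 44.035 + 44.74 + 43.328) / 6 = 44.13533333
s = sqrt(sum((x - mean)^2)/(n-1)) = 0.64313472
u_A = s / sqrt(n) = 0.64313472 / sqrt(6) = 0.26255865
u_B1 = 1.132 / sqrt(6) = 0.46213706
u_B2 = 1.069 / sqrt(3) = 0.61718744
u_B3 = 1.385 / sqrt(2) = 0.97934289
u_B4 = 0.538 / sqrt(3) = 0.31061444
uc = sqrt(0.26255865^2 + 0.46213706^2 + 0.61718744^2 + 0.97934289^2 + 0.31061444^2) = 1.3111147
U = k * uc = 2 * 1.3111147
U = 2.6222

2.6222


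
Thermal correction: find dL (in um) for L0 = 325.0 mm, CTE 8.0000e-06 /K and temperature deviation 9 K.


dL = L * alpha * dT
= 325.0 * 8.0000e-06 * 9
= 0.0234000 mm
dL_um = 0.0234000 * 1000 = 23.4000 um

23.4000


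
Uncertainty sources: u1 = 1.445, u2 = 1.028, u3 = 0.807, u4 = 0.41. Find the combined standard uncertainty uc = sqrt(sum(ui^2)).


uc = sqrt(1.445^2 + 1.028^2 + 0.807^2 + 0.41^2)
uc = sqrt(3.964158)
uc = 1.9910

1.9910


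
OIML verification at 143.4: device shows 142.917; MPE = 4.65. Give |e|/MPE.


e = indication - reference = 142.917 - 143.4 = -0.4830
|e| = 0.4830
ratio = |e| / MPE = 0.4830 / 4.65
ratio = 0.1039

0.1039


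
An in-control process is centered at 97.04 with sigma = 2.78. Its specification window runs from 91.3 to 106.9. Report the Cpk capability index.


Cpu = (USL - mean) / (3*sigma) = (106.9 - 97.04) / (3*2.78) = 1.1823
Cpl = (mean - LSL) / (3*sigma) = (97.04 - 91.3) / (3*2.78) = 0.6882
Cpk = min(Cpu, Cpl) = 0.6882

0.6882


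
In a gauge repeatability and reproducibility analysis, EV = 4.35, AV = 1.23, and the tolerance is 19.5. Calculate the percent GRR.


GRR = sqrt(EV^2 + AV^2) = sqrt(4.35^2 + 1.23^2) = 4.5205531
%GRR = GRR / tol * 100 = 4.5205531 / 19.5 * 100
%GRR = 23.1823

23.1823


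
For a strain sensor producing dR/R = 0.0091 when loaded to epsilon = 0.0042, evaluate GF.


GF = (dR/R) / epsilon
= 0.0091 / 0.0042
= 2.1667

2.1667


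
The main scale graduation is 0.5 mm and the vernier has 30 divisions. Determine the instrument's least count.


LC = MSD / n_div
= 0.5 / 30
= 0.0167

0.0167


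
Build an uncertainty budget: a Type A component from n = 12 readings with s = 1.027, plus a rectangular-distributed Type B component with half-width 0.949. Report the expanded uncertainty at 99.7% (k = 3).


u_A = s / sqrt(n) = 1.027 / sqrt(12) = 0.29646936
u_B = half_width / sqrt(3) = 0.949 / sqrt(3) = 0.54790541
uc = sqrt(u_A^2 + u_B^2) = sqrt(0.29646936^2 + 0.54790541^2) = 0.62297225
U = k * uc = 3 * 0.62297225
U = 1.8689

1.8689


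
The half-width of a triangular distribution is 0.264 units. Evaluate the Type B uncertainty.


u_B = half_width / sqrt(6)
u_B = 0.264 / 2.4494897
u_B = 0.1078

0.1078


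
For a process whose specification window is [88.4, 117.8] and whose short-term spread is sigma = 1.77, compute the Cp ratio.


Cp = (USL - LSL) / (6 * sigma)
= (117.8 - 88.4) / (6 * 1.77)
= 29.4000 / 10.6200
= 2.7684

2.7684


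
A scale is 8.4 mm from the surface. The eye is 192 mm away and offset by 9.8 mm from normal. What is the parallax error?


error = h * offset / d
= 8.4 * 9.8 / 192
= 0.4288

0.4288


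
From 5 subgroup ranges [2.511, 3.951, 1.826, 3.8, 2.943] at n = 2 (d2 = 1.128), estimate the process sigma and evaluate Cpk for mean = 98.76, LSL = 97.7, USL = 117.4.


R_bar = (2.511 + 3.951 + 1.826 + 3.8 + 2.943) / 5 = 3.0062
sigma = R_bar / d2 = 3.0062 / 1.128 = 2.6650709
Cp = (USL - LSL)/(6*sigma) = (117.4 - 97.7)/(6*2.6650709) = 1.2320
Cpu = (117.4 - 98.76)/(3*2.6650709) = 2.3314
Cpl = (98.76 - 97.7)/(3*2.6650709) = 0.1326
Cpk = min(Cpu, Cpl) = 0.1326

0.1326


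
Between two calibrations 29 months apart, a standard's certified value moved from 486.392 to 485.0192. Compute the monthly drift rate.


rate = (v2 - v1) / months
= (485.0192 - 486.392) / 29
= -1.3728 / 29
= -0.0473

-0.0473


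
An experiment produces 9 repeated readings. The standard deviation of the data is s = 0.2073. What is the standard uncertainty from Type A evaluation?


u_A = s / sqrt(n)
u_A = 0.2073 / sqrt(9)
u_A = 0.2073 / 3
u_A = 0.0691

0.0691


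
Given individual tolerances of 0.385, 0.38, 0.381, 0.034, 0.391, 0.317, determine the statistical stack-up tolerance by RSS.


RSS = sqrt(0.385^2 + 0.38^2 + 0.381^2 + 0.034^2 + 0.391^2 + 0.317^2)
= sqrt(0.692312)
= 0.8321

0.8321


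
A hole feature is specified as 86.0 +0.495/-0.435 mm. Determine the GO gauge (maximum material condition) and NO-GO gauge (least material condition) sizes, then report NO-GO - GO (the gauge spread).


GO = nominal - lower_tol (smallest hole = maximum material condition)
GO = 86.0 - 0.435 = 85.565
NO-GO = nominal + upper_tol (largest hole = least material condition)
NO-GO = 86.0 + 0.495 = 86.495
spread = NO-GO - GO = 86.495 - 85.565 = 0.9300

0.9300


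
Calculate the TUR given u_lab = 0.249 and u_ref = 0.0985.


TUR = u_lab / u_ref
= 0.249 / 0.0985
= 2.5279

2.5279


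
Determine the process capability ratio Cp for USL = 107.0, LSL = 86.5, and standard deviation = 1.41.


Cp = (USL - LSL) / (6 * sigma)
= (107.0 - 86.5) / (6 * 1.41)
= 20.5000 / 8.4600
= 2.4232

2.4232


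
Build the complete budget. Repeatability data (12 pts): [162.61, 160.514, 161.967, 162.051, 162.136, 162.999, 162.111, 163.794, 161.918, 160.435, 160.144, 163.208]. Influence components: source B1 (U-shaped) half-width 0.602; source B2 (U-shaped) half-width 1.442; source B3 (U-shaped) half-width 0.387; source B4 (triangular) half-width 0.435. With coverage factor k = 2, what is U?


mean = (162.61 + 160.514 + 161.967 + 162.051 + 162.136 + 162.999 + 162.111 + 163.794 + 161.918 + 160.435 + 160.144 + 163.208) / 12 = 161.9905833
s = sqrt(sum((x - mean)^2)/(n-1)) = 1.1357867
u_A = s / sqrt(n) = 1.1357867 / sqrt(12) = 0.32787338
u_B1 = 0.602 / sqrt(2) = 0.42567828
u_B2 = 1.442 / sqrt(2) = 1.019648
u_B3 = 0.387 / sqrt(2) = 0.27365032
u_B4 = 0.435 / sqrt(6) = 0.17758801
uc = sqrt(0.32787338^2 + 0.42567828^2 + 1.019648^2 + 0.27365032^2 + 0.17758801^2) = 1.1978343
U = k * uc = 2 * 1.1978343
U = 2.3957

2.3957


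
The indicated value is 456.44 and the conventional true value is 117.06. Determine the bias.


Systematic error = measured - true
= 456.44 - 117.06
= 339.3800

339.3800


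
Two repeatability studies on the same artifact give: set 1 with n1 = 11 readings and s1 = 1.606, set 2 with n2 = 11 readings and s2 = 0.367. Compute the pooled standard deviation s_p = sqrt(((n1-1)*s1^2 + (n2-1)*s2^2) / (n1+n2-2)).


s_p = sqrt(((n1-1)*s1^2 + (n2-1)*s2^2) / (n1+n2-2))
numerator = (11-1)*1.606^2 + (11-1)*0.367^2 = 25.79236 + 1.34689 = 27.13925
denominator = 11 + 11 - 2 = 20
s_p^2 = 27.13925 / 20 = 1.3569625
s_p = sqrt(1.3569625) = 1.1649

1.1649


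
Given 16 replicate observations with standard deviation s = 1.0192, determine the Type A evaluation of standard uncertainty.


u_A = s / sqrt(n)
u_A = 1.0192 / sqrt(16)
u_A = 1.0192 / 4
u_A = 0.2548

0.2548


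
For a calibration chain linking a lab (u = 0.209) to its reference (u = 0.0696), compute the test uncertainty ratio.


TUR = u_lab / u_ref
= 0.209 / 0.0696
= 3.0029

3.0029


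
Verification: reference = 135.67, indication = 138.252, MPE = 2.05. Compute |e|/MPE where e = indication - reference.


e = indication - reference = 138.252 - 135.67 = 2.5820
|e| = 2.5820
ratio = |e| / MPE = 2.5820 / 2.05
ratio = 1.2595

1.2595


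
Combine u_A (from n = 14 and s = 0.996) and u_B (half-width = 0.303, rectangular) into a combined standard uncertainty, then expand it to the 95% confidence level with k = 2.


u_A = s / sqrt(n) = 0.996 / sqrt(14) = 0.2661922
u_B = half_width / sqrt(3) = 0.303 / sqrt(3) = 0.17493713
uc = sqrt(u_A^2 + u_B^2) = sqrt(0.2661922^2 + 0.17493713^2) = 0.31852988
U = k * uc = 2 * 0.31852988
U = 0.6371

0.6371


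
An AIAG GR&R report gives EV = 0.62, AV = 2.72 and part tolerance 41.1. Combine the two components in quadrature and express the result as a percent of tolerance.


GRR = sqrt(EV^2 + AV^2) = sqrt(0.62^2 + 2.72^2) = 2.789767
%GRR = GRR / tol * 100 = 2.789767 / 41.1 * 100
%GRR = 6.7878

6.7878


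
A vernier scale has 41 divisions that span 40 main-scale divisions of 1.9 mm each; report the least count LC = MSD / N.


LC = MSD / n_div
= 1.9 / 41
= 0.0463

0.0463


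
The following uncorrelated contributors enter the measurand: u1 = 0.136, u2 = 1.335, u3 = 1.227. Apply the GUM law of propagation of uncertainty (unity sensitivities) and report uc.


uc = sqrt(0.136^2 + 1.335^2 + 1.227^2)
uc = sqrt(3.30625)
uc = 1.8183

1.8183


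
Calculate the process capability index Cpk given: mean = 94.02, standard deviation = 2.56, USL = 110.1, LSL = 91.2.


Cpu = (USL - mean) / (3*sigma) = (110.1 - 94.02) / (3*2.56) = 2.0938
Cpl = (mean - LSL) / (3*sigma) = (94.02 - 91.2) / (3*2.56) = 0.3672
Cpk = min(Cpu, Cpl) = 0.3672

0.3672


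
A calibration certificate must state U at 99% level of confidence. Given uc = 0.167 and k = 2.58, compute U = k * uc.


U = k * uc
U = 2.58 * 0.167
U = 0.4309

0.4309


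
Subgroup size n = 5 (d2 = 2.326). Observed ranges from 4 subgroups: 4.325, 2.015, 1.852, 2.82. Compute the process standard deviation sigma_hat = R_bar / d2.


R_bar = (4.325 + 2.015 + 1.852 + 2.82) / 4
R_bar = 11.012 / 4 = 2.753
sigma_hat = R_bar / d2 = 2.753 / 2.326 = 1.1836

1.1836


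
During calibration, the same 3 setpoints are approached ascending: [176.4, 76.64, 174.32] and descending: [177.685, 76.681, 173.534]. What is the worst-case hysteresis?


|176.4 - 177.685| = 1.2850
|76.64 - 76.681| = 0.0410
|174.32 - 173.534| = 0.7860
hysteresis = max(diffs) = 1.2850

1.2850


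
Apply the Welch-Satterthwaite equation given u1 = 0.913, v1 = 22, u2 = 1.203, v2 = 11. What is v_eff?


uc = sqrt(u1^2 + u2^2) = sqrt(0.913^2 + 1.203^2) = 1.5102245
v_eff = uc^4 / (u1^4/v1 + u2^4/v2)
= 1.5102245^4 / (0.913^4/22 + 1.203^4/11)
= 5.2019485 / 0.22198478
v_eff = 23.4338

23.4338


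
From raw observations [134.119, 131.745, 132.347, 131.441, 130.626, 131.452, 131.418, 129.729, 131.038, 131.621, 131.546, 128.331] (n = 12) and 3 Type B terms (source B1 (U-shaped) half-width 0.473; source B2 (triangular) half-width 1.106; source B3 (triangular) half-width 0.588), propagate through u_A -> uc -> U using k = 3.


mean = (134.119 + 131.745 + 132.347 + 131.441 + 130.626 + 131.452 + 131.418 + 129.729 + 131.038 + 131.621 + 131.546 + 128.331) / 12 = 131.2844167
s = sqrt(sum((x - mean)^2)/(n-1)) = 1.3903717
u_A = s / sqrt(n) = 1.3903717 / sqrt(12) = 0.40136574
u_B1 = 0.473 / sqrt(2) = 0.33446151
u_B2 = 1.106 / sqrt(6) = 0.45152261
u_B3 = 0.588 / sqrt(6) = 0.24004999
uc = sqrt(0.40136574^2 + 0.33446151^2 + 0.45152261^2 + 0.24004999^2) = 0.73106472
U = k * uc = 3 * 0.73106472
U = 2.1932

2.1932


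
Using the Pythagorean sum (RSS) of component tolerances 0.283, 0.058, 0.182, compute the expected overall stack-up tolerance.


RSS = sqrt(0.283^2 + 0.058^2 + 0.182^2)
= sqrt(0.116577)
= 0.3414

0.3414


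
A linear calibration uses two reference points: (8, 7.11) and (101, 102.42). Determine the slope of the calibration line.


slope = (y2 - y1) / (x2 - x1)
= (102.42 - 7.11) / (101 - 8)
= 95.3100 / 93
= 1.0248

1.0248


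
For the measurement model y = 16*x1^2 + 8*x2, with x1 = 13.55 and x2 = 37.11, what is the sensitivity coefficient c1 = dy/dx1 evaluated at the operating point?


y = 16*x1^2 + 8*x2
dy/dx1 = 2*16*x1
Evaluate at x1 = 13.55: c1 = 32 * 13.55
c1 = 433.6000

433.6000


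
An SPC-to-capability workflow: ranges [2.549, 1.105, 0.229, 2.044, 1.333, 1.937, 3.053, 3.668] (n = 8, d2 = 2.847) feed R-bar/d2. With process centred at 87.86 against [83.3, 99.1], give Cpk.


R_bar = (2.549 + 1.105 + 0.229 + 2.044 + 1.333 + 1.937 + 3.053 + 3.668) / 8 = 1.98975
sigma = R_bar / d2 = 1.98975 / 2.847 = 0.69889357
Cp = (USL - LSL)/(6*sigma) = (99.1 - 83.3)/(6*0.69889357) = 3.7679
Cpu = (99.1 - 87.86)/(3*0.69889357) = 5.3609
Cpl = (87.86 - 83.3)/(3*0.69889357) = 2.1749
Cpk = min(Cpu, Cpl) = 2.1749

2.1749


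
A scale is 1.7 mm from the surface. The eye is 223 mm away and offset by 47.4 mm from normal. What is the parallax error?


error = h * offset / d
= 1.7 * 47.4 / 223
= 0.3613

0.3613


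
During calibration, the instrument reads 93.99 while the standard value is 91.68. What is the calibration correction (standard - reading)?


Correction = standard - reading
= 91.68 - 93.99
= -2.3100

-2.3100


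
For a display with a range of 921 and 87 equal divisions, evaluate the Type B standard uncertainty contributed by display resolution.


resolution = range / divisions
resolution = 921 / 87 = 10.586207
u_res = resolution / (2*sqrt(3))
u_res = 10.586207 / 3.4641016
u_res = 3.0560

3.0560


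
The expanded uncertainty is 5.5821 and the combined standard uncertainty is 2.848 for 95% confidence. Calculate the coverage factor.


k = U / uc
k = 5.5821 / 2.848
k = 1.96

1.96


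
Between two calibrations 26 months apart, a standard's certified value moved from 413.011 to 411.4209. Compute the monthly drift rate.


rate = (v2 - v1) / months
= (411.4209 - 413.011) / 26
= -1.5901 / 26
= -0.0612

-0.0612


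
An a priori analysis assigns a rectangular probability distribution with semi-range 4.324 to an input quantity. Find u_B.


u_B = half_width / sqrt(3)
u_B = 4.324 / 1.7320508
u_B = 2.4965

2.4965


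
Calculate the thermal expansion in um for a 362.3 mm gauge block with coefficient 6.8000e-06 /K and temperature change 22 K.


dL = L * alpha * dT
= 362.3 * 6.8000e-06 * 22
= 0.0542001 mm
dL_um = 0.0542001 * 1000 = 54.2001 um

54.2001


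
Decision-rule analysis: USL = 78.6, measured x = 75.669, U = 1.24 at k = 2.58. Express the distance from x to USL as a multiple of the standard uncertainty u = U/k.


u = U / k = 1.24 / 2.58 = 0.48062016
margin = |USL - x| = |78.6 - 75.669| = 2.931
z = margin / u = 2.931 / 0.48062016
z = 6.0984

6.0984


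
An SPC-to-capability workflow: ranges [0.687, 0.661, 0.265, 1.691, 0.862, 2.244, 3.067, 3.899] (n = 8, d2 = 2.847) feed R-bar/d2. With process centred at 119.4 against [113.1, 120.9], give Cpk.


R_bar = (0.687 + 0.661 + 0.265 + 1.691 + 0.862 + 2.244 + 3.067 + 3.899) / 8 = 1.672
sigma = R_bar / d2 = 1.672 / 2.847 = 0.58728486
Cp = (USL - LSL)/(6*sigma) = (120.9 - 113.1)/(6*0.58728486) = 2.2136
Cpu = (120.9 - 119.4)/(3*0.58728486) = 0.8514
Cpl = (119.4 - 113.1)/(3*0.58728486) = 3.5758
Cpk = min(Cpu, Cpl) = 0.8514

0.8514


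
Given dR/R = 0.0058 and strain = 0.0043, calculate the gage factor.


GF = (dR/R) / epsilon
= 0.0058 / 0.0043
= 1.3488

1.3488


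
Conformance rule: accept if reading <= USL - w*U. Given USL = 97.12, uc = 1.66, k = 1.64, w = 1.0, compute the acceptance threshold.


U = k * uc = 1.64 * 1.66 = 2.7224
guard band g = w * U = 1.0 * 2.7224 = 2.7224
AL = USL - g = 97.12 - 2.7224
AL = 94.3976

94.3976


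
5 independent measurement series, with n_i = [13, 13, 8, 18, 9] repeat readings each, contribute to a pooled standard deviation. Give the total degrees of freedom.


nu = sum_i (n_i - 1)
nu = ((13 - 1) + (13 - 1) + (8 - 1) + (18 - 1) + (9 - 1))
nu = 12 + 12 + 7 + 17 + 8
nu = 56

56


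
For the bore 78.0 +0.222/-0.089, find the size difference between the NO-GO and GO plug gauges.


GO = nominal - lower_tol (smallest hole = maximum material condition)
GO = 78.0 - 0.089 = 77.911
NO-GO = nominal + upper_tol (largest hole = least material condition)
NO-GO = 78.0 + 0.222 = 78.222
spread = NO-GO - GO = 78.222 - 77.911 = 0.3110

0.3110


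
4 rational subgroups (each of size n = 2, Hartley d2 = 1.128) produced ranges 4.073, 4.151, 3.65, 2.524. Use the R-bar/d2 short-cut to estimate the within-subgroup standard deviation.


R_bar = (4.073 + 4.151 + 3.65 + 2.524) / 4
R_bar = 14.398 / 4 = 3.5995
sigma_hat = R_bar / d2 = 3.5995 / 1.128 = 3.1910

3.1910


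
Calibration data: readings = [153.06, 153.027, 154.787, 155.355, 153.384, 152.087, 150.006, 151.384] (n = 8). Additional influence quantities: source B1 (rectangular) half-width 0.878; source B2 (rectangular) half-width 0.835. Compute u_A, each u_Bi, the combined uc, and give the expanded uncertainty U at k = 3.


mean = (153.06 + 153.027 + 154.787 + 155.355 + 153.384 + 152.087 + 150.006 + 151.384) / 8 = 152.88625
s = sqrt(sum((x - mean)^2)/(n-1)) = 1.7401448
u_A = s / sqrt(n) = 1.7401448 / sqrt(8) = 0.61523409
u_B1 = 0.878 / sqrt(3) = 0.50691354
u_B2 = 0.835 / sqrt(3) = 0.48208747
uc = sqrt(0.61523409^2 + 0.50691354^2 + 0.48208747^2) = 0.9316022
U = k * uc = 3 * 0.9316022
U = 2.7948

2.7948


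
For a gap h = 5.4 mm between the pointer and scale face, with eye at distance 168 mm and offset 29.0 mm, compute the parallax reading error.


error = h * offset / d
= 5.4 * 29.0 / 168
= 0.9321

0.9321


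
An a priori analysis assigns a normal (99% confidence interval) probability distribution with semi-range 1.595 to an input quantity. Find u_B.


u_B = half_width / 2.576
u_B = 1.595 / 2.576
u_B = 0.6192

0.6192


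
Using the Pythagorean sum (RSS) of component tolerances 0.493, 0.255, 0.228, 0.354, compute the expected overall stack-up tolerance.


RSS = sqrt(0.493^2 + 0.255^2 + 0.228^2 + 0.354^2)
= sqrt(0.485374)
= 0.6967

0.6967


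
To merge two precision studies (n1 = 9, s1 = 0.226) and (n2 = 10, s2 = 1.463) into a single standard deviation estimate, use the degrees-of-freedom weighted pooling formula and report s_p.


s_p = sqrt(((n1-1)*s1^2 + (n2-1)*s2^2) / (n1+n2-2))
numerator = (9-1)*0.226^2 + (10-1)*1.463^2 = 0.408608 + 19.263321 = 19.671929
denominator = 9 + 10 - 2 = 17
s_p^2 = 19.671929 / 17 = 1.1571723
s_p = sqrt(1.1571723) = 1.0757

1.0757


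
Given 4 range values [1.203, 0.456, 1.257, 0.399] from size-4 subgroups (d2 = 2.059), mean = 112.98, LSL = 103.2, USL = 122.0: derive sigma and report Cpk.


R_bar = (1.203 + 0.456 + 1.257 + 0.399) / 4 = 0.82875
sigma = R_bar / d2 = 0.82875 / 2.059 = 0.40250121
Cp = (USL - LSL)/(6*sigma) = (122.0 - 103.2)/(6*0.40250121) = 7.7847
Cpu = (122.0 - 112.98)/(3*0.40250121) = 7.4700
Cpl = (112.98 - 103.2)/(3*0.40250121) = 8.0994
Cpk = min(Cpu, Cpl) = 7.4700

7.4700


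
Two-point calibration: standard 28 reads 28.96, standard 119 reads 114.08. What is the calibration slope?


slope = (y2 - y1) / (x2 - x1)
= (114.08 - 28.96) / (119 - 28)
= 85.1200 / 91
= 0.9354

0.9354


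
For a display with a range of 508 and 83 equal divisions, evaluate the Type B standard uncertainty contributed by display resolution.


resolution = range / divisions
resolution = 508 / 83 = 6.1204819
u_res = resolution / (2*sqrt(3))
u_res = 6.1204819 / 3.4641016
u_res = 1.7668

1.7668


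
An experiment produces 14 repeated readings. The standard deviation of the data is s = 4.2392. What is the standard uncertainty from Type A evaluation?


u_A = s / sqrt(n)
u_A = 4.2392 / sqrt(14)
u_A = 4.2392 / 3.7416574
u_A = 1.1330

1.1330


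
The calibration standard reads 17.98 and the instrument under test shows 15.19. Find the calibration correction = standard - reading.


Correction = standard - reading
= 17.98 - 15.19
= 2.7900

2.7900


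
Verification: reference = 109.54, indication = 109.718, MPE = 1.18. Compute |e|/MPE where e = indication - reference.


e = indication - reference = 109.718 - 109.54 = 0.1780
|e| = 0.1780
ratio = |e| / MPE = 0.1780 / 1.18
ratio = 0.1508

0.1508


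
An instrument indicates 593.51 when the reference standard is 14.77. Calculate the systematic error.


Systematic error = measured - true
= 593.51 - 14.77
= 578.7400

578.7400


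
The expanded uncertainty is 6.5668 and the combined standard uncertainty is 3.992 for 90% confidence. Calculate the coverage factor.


k = U / uc
k = 6.5668 / 3.992
k = 1.645

1.645


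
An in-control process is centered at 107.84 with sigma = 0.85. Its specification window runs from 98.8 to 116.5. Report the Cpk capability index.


Cpu = (USL - mean) / (3*sigma) = (116.5 - 107.84) / (3*0.85) = 3.3961
Cpl = (mean - LSL) / (3*sigma) = (107.84 - 98.8) / (3*0.85) = 3.5451
Cpk = min(Cpu, Cpl) = 3.3961

3.3961


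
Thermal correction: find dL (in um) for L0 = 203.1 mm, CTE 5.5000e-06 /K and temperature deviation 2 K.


dL = L * alpha * dT
= 203.1 * 5.5000e-06 * 2
= 0.0022341 mm
dL_um = 0.0022341 * 1000 = 2.2341 um

2.2341


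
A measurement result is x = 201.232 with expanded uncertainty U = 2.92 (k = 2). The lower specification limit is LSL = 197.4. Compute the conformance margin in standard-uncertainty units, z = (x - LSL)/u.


u = U / k = 2.92 / 2 = 1.46
margin = |LSL - x| = |197.4 - 201.232| = 3.832
z = margin / u = 3.832 / 1.46
z = 2.6247

2.6247


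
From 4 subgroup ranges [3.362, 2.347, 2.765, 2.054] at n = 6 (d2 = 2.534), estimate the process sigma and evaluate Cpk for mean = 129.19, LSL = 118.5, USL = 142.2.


R_bar = (3.362 + 2.347 + 2.765 + 2.054) / 4 = 2.632
sigma = R_bar / d2 = 2.632 / 2.534 = 1.038674
Cp = (USL - LSL)/(6*sigma) = (142.2 - 118.5)/(6*1.038674) = 3.8029
Cpu = (142.2 - 129.19)/(3*1.038674) = 4.1752
Cpl = (129.19 - 118.5)/(3*1.038674) = 3.4307
Cpk = min(Cpu, Cpl) = 3.4307

3.4307


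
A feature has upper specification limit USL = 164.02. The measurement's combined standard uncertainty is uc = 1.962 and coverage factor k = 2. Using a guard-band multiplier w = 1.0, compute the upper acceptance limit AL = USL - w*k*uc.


U = k * uc = 2 * 1.962 = 3.924
guard band g = w * U = 1.0 * 3.924 = 3.924
AL = USL - g = 164.02 - 3.924
AL = 160.0960

160.0960


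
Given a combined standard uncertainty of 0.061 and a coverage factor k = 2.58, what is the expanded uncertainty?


U = k * uc
U = 2.58 * 0.061
U = 0.1574

0.1574
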